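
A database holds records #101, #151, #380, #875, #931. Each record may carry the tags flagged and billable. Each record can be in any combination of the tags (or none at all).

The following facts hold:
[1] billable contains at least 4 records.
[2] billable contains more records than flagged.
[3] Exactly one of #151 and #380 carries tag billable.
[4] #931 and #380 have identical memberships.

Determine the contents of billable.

billable = {#101, #380, #875, #931}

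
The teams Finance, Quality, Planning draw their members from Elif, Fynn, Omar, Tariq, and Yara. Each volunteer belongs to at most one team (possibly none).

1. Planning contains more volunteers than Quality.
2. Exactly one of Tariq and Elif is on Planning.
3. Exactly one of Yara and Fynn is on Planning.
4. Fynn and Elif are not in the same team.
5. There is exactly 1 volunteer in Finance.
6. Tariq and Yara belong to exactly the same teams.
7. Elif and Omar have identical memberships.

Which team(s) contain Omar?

Omar: none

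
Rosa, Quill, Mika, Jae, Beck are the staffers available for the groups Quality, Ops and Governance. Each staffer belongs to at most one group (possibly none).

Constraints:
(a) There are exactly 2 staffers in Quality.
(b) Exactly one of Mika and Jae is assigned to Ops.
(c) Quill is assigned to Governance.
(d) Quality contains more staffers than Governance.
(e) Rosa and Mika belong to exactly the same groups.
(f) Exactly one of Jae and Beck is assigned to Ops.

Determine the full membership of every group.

Quality = {Mika, Rosa}; Ops = {Jae}; Governance = {Quill}

From (c): Quill ∈ Governance.
Suppose Rosa ∉ Quality: no assignment then satisfies all the clues, so Rosa ∈ Quality.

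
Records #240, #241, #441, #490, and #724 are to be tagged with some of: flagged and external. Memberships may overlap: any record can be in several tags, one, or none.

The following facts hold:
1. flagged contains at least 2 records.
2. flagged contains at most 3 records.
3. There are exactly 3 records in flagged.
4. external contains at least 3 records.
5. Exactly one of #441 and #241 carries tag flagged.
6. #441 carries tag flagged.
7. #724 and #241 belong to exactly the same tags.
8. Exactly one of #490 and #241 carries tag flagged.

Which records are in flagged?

From (6): #441 ∈ flagged.
(5) (exactly one): #241 ∉ flagged.
(7): #724 matches #241: #724 ∉ flagged.
(8) (exactly one): #490 ∈ flagged.
(3): only 3 candidates remain for flagged, so all are in.

flagged = {#240, #441, #490}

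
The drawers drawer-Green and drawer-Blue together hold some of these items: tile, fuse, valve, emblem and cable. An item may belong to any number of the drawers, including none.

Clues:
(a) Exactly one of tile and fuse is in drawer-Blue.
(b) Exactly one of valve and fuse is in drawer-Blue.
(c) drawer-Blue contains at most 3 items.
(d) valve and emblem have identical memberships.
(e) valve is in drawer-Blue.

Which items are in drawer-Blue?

drawer-Blue = {emblem, tile, valve}

From (e): valve ∈ drawer-Blue.
(b) (exactly one): fuse ∉ drawer-Blue.
(d): emblem matches valve: emblem ∈ drawer-Blue.
(a) (exactly one): tile ∈ drawer-Blue.
(c): drawer-Blue already has 3, so the rest are out.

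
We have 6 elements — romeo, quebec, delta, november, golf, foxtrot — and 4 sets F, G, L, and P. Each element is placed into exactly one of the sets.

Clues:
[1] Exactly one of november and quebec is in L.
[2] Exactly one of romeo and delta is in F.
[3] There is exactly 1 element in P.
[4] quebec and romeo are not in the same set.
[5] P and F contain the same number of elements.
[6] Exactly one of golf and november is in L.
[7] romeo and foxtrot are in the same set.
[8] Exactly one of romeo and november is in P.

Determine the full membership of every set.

F = {delta}; G = {foxtrot, romeo}; L = {golf, quebec}; P = {november}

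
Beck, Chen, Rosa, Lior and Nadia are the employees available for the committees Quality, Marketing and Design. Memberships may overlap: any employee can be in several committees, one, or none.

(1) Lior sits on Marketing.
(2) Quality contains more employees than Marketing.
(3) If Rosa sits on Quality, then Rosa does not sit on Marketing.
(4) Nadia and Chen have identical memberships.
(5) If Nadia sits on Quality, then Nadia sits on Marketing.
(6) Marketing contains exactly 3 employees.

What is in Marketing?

Marketing = {Chen, Lior, Nadia}

From (1): Lior ∈ Marketing.
Suppose Beck ∈ Marketing: no assignment then satisfies all the clues, so Beck ∉ Marketing.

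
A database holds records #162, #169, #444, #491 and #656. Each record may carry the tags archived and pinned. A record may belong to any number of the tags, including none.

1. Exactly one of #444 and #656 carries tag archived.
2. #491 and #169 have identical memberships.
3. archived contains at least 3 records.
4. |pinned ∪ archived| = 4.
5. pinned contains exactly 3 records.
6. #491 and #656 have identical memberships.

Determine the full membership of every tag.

archived = {#162, #169, #491, #656}; pinned = {#169, #491, #656}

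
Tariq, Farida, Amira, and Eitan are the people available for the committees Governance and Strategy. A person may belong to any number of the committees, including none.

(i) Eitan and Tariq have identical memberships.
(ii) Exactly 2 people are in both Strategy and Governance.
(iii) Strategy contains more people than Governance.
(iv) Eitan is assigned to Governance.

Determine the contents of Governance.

Governance = {Eitan, Tariq}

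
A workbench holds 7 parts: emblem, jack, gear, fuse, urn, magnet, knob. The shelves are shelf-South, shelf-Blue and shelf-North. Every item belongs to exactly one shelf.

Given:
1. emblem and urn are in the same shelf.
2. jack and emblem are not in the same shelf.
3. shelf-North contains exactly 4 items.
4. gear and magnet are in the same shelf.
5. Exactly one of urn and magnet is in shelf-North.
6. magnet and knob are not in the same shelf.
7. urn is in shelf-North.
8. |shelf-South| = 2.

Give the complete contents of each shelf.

From (7): urn ∈ shelf-North.
(1): emblem matches urn: emblem ∉ shelf-South.
(1): emblem matches urn: emblem ∉ shelf-Blue.
(1): emblem matches urn: emblem ∈ shelf-North.
(2): jack ∉ shelf-North.
(5) (exactly one): magnet ∉ shelf-North.
(4): gear matches magnet: gear ∉ shelf-North.
(3): only 4 candidates remain for shelf-North, so all are in.
Suppose jack ∈ shelf-South: no assignment then satisfies all the clues, so jack ∉ shelf-South.

shelf-South = {gear, magnet}; shelf-Blue = {jack}; shelf-North = {emblem, fuse, knob, urn}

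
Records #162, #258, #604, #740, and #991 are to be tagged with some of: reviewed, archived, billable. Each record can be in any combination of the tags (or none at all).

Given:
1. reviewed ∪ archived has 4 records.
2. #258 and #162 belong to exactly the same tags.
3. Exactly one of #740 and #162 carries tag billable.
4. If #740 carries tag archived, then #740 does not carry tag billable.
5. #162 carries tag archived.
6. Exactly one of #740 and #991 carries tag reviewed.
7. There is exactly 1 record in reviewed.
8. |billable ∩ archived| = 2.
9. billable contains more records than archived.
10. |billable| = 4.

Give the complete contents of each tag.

reviewed = {#991}; archived = {#162, #258, #740}; billable = {#162, #258, #604, #991}

From (5): #162 ∈ archived.
(2): #258 matches #162: #258 ∈ archived.
Suppose #162 ∈ reviewed: no assignment then satisfies all the clues, so #162 ∉ reviewed.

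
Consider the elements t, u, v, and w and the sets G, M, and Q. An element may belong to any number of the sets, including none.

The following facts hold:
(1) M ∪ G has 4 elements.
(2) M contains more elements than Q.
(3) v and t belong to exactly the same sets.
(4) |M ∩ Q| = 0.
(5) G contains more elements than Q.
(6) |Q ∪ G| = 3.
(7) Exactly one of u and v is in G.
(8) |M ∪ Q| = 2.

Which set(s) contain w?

w: G, M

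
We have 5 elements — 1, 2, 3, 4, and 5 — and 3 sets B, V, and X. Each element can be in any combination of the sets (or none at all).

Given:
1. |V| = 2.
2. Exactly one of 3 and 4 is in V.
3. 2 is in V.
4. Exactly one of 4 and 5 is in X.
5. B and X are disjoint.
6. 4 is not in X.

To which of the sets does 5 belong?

From (3): 2 ∈ V.
From (6): 4 ∉ X.
(4) (exactly one): 5 ∈ X.
(5) (disjoint): 5 ∉ B.
Suppose 5 ∈ V: no assignment then satisfies all the clues, so 5 ∉ V.

5: X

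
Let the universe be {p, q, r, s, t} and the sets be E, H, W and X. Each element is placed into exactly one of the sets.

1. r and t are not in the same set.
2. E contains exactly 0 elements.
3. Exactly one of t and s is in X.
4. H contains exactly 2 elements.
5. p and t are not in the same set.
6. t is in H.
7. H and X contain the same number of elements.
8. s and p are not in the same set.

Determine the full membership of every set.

From (6): t ∈ H.
(1): r ∉ H.
(2): E already has 0, so the rest are out.
(3) (exactly one): s ∈ X.
(5): p ∉ H.
(8): p ∉ X.
Only one set left: p ∈ W.
(4): only 2 candidates remain for H, so all are in.
Suppose r ∈ W: no assignment then satisfies all the clues, so r ∉ W.

E = {}; H = {q, t}; W = {p}; X = {r, s}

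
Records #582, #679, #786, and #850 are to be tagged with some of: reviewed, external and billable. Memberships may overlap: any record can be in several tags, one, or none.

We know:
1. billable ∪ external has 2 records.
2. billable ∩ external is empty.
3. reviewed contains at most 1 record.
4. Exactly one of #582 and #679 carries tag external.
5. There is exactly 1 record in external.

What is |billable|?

1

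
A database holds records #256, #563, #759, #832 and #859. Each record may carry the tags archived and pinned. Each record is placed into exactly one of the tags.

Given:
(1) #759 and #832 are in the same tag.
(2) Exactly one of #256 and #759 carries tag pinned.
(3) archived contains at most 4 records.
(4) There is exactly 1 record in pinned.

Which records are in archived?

archived = {#563, #759, #832, #859}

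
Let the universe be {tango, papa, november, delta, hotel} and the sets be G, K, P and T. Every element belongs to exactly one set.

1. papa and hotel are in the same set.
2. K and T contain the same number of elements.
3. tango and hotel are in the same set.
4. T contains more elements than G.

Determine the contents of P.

P = {hotel, papa, tango}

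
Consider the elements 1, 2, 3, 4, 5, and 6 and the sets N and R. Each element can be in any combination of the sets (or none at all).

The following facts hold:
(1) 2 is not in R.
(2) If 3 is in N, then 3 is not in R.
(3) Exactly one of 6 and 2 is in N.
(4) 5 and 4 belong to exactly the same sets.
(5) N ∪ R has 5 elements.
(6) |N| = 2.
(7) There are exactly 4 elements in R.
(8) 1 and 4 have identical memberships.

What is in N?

N = {3, 6}

From (1): 2 ∉ R.
Suppose 1 ∈ N: no assignment then satisfies all the clues, so 1 ∉ N.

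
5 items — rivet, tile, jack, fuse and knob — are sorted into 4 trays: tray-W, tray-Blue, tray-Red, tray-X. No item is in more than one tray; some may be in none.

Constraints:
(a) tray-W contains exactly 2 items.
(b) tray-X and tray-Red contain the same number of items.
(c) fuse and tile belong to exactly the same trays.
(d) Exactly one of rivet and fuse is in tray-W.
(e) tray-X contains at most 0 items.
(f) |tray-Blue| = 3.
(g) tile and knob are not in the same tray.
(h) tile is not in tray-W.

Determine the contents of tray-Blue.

tray-Blue = {fuse, jack, tile}

From (h): tile ∉ tray-W.
(c): fuse matches tile: fuse ∉ tray-W.
(d) (exactly one): rivet ∈ tray-W.
(e): tray-X already has 0, so the rest are out.
Suppose tile ∉ tray-Blue: no assignment then satisfies all the clues, so tile ∈ tray-Blue.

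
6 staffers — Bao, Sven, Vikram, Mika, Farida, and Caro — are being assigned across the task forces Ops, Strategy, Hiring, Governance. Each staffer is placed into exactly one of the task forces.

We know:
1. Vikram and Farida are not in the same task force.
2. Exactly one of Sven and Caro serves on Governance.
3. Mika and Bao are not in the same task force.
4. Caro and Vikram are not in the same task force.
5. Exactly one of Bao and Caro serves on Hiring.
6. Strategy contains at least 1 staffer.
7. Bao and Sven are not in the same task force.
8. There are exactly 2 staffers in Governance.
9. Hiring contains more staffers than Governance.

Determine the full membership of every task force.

Ops = {}; Strategy = {Bao}; Hiring = {Caro, Farida, Mika}; Governance = {Sven, Vikram}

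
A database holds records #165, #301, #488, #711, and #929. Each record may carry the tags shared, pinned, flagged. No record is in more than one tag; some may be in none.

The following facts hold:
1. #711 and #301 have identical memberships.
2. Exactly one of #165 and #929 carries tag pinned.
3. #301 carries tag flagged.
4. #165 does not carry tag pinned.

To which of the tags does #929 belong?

From (3): #301 ∈ flagged.
From (4): #165 ∉ pinned.
(1): #711 matches #301: #711 ∉ shared.
(1): #711 matches #301: #711 ∉ pinned.
(1): #711 matches #301: #711 ∈ flagged.
(2) (exactly one): #929 ∈ pinned.

#929: pinned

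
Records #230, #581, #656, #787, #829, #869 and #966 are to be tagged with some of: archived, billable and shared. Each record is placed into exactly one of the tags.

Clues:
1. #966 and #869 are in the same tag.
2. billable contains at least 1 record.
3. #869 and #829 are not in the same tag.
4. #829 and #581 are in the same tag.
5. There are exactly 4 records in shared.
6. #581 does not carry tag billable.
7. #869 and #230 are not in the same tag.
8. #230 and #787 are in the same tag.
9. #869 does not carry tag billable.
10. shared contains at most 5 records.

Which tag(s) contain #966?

#966: archived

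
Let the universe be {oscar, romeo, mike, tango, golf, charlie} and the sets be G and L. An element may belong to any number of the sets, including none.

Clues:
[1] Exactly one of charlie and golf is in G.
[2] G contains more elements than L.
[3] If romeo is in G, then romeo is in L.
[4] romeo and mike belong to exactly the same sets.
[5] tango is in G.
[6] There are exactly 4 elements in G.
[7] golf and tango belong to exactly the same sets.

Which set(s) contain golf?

golf: G

From (5): tango ∈ G.
(7): golf matches tango: golf ∈ G.
(1) (exactly one): charlie ∉ G.
Suppose golf ∈ L: no assignment then satisfies all the clues, so golf ∉ L.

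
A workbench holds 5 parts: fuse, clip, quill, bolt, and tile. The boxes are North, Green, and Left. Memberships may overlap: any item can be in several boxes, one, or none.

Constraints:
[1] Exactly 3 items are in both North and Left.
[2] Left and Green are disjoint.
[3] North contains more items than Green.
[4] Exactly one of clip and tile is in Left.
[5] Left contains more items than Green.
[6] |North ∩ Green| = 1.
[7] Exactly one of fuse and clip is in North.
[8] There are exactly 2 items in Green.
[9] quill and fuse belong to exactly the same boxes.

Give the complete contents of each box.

North = {bolt, fuse, quill, tile}; Green = {bolt, clip}; Left = {fuse, quill, tile}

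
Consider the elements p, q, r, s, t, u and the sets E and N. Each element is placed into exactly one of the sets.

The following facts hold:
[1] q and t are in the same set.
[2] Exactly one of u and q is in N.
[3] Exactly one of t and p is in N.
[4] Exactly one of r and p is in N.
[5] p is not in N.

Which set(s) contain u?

From (5): p ∉ N.
(3) (exactly one): t ∈ N.
(4) (exactly one): r ∈ N.
Only one set left: p ∈ E.
(1): q matches t: q ∉ E.
(1): q matches t: q ∈ N.
(2) (exactly one): u ∉ N.
Only one set left: u ∈ E.

u: E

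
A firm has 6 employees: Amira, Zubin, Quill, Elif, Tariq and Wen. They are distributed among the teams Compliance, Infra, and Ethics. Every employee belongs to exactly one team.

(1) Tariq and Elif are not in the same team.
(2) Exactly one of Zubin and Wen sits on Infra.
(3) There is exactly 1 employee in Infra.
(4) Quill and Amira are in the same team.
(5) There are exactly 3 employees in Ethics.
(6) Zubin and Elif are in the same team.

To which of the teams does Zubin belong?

Zubin: Compliance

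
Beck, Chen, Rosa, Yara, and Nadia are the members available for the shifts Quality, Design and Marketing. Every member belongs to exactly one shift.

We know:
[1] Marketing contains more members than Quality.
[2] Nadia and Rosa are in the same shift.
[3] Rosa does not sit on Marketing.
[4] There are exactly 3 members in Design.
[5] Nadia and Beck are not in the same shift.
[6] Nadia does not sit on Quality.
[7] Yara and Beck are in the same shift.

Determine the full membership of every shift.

Quality = {}; Design = {Chen, Nadia, Rosa}; Marketing = {Beck, Yara}

From (3): Rosa ∉ Marketing.
From (6): Nadia ∉ Quality.
(2): Rosa matches Nadia: Rosa ∉ Quality.
(2): Nadia matches Rosa: Nadia ∉ Marketing.
Only one shift left: Rosa ∈ Design.
Only one shift left: Nadia ∈ Design.
(5): Beck ∉ Design.
(7): Yara matches Beck: Yara ∉ Design.
(4): only 3 candidates remain for Design, so all are in.
Suppose Beck ∈ Quality: no assignment then satisfies all the clues, so Beck ∉ Quality.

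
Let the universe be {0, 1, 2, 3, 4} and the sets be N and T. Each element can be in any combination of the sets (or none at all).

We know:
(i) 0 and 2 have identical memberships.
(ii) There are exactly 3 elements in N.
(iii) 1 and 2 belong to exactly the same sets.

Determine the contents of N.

N = {0, 1, 2}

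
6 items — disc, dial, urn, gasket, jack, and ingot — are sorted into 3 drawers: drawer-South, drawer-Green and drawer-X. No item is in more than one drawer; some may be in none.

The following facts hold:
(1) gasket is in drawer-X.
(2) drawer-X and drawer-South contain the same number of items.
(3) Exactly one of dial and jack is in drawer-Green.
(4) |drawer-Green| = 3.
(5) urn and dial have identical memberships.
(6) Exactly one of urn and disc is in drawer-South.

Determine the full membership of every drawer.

From (1): gasket ∈ drawer-X.
Suppose disc ∉ drawer-South: no assignment then satisfies all the clues, so disc ∈ drawer-South.

drawer-South = {disc}; drawer-Green = {dial, ingot, urn}; drawer-X = {gasket}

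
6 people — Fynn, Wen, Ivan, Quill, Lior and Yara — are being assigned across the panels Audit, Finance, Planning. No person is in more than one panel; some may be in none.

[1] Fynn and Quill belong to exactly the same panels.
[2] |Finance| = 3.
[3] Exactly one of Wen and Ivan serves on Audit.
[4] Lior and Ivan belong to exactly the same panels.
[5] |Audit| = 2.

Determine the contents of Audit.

Audit = {Ivan, Lior}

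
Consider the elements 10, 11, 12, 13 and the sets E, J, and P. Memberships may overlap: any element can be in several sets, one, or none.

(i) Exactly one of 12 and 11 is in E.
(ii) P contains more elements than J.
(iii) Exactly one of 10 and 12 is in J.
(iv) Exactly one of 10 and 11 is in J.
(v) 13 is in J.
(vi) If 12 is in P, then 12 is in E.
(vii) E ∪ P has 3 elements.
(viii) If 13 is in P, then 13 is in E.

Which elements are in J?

J = {10, 13}

From (v): 13 ∈ J.
Suppose 10 ∉ J: no assignment then satisfies all the clues, so 10 ∈ J.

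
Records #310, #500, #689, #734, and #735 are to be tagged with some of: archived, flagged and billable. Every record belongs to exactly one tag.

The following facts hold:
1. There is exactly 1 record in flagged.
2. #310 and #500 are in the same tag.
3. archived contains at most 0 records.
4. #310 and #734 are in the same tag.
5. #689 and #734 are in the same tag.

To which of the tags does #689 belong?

#689: billable

(3): archived already has 0, so the rest are out.
Suppose #689 ∈ flagged: no assignment then satisfies all the clues, so #689 ∉ flagged.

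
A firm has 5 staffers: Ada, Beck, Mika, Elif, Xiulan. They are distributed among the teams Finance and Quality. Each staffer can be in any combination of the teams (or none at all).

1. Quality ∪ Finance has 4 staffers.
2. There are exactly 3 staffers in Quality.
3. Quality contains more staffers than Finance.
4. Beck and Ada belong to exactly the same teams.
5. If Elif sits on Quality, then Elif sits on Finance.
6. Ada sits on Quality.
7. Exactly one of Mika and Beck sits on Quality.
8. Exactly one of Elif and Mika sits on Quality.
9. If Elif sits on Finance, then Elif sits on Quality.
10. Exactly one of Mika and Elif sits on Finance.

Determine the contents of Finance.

Finance = {Elif, Xiulan}

From (6): Ada ∈ Quality.
(4): Beck matches Ada: Beck ∈ Quality.
(7) (exactly one): Mika ∉ Quality.
(8) (exactly one): Elif ∈ Quality.
(2): Quality already has 3, so the rest are out.
(5): Elif ∈ Finance.
(10) (exactly one): Mika ∉ Finance.
Suppose Ada ∈ Finance: no assignment then satisfies all the clues, so Ada ∉ Finance.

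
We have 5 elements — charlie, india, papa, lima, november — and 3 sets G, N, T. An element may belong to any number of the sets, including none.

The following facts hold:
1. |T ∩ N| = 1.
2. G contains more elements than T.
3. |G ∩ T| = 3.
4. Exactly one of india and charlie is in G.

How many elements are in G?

4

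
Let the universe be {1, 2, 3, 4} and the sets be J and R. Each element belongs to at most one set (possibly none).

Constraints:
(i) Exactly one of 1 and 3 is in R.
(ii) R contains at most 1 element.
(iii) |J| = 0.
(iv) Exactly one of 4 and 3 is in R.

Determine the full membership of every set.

J = {}; R = {3}

(iii): J already has 0, so the rest are out.
Suppose 1 ∈ R: no assignment then satisfies all the clues, so 1 ∉ R.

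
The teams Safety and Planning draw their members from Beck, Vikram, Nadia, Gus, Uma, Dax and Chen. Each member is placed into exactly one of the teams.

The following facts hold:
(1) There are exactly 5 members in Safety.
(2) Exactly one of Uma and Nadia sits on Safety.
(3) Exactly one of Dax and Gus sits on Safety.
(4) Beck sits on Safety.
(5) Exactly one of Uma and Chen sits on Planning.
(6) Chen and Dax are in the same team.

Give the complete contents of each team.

Safety = {Beck, Chen, Dax, Nadia, Vikram}; Planning = {Gus, Uma}

From (4): Beck ∈ Safety.
Suppose Vikram ∉ Safety: no assignment then satisfies all the clues, so Vikram ∈ Safety.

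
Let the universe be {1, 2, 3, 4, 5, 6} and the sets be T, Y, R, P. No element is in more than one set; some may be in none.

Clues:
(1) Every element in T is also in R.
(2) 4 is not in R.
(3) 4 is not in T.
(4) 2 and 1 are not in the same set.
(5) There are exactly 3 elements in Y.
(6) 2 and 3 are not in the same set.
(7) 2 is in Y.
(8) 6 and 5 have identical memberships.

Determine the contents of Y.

From (2): 4 ∉ R.
From (3): 4 ∉ T.
From (7): 2 ∈ Y.
(4): 1 ∉ Y.
(6): 3 ∉ Y.
Suppose 4 ∈ Y: no assignment then satisfies all the clues, so 4 ∉ Y.

Y = {2, 5, 6}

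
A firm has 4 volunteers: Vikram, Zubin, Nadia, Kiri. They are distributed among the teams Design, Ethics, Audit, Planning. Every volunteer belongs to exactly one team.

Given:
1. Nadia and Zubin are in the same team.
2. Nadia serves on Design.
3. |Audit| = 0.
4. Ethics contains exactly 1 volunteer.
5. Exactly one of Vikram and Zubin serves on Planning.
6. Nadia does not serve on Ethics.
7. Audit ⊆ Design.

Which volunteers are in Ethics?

From (2): Nadia ∈ Design.
(1): Zubin matches Nadia: Zubin ∈ Design.
(3): Audit already has 0, so the rest are out.
(5) (exactly one): Vikram ∈ Planning.
(4): only 1 candidates remain for Ethics, so all are in.

Ethics = {Kiri}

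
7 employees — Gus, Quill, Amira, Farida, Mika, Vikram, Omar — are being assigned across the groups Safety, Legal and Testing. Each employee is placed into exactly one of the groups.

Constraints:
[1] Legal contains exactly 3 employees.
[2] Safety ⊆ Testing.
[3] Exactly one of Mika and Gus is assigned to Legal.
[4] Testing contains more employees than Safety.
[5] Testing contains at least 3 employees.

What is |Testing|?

4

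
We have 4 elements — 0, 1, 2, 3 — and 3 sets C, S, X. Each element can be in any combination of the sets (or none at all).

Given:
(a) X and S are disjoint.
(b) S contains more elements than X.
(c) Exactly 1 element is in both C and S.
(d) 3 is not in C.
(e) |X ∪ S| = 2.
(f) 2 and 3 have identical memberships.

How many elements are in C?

1

From (d): 3 ∉ C.
(f): 2 matches 3: 2 ∉ C.
Suppose 0 ∉ S: no assignment then satisfies all the clues, so 0 ∈ S.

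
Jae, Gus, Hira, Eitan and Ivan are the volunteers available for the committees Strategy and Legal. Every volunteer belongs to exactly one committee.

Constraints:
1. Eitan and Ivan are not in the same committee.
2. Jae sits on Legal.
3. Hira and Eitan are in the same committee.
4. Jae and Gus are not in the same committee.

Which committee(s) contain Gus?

Gus: Strategy

From (2): Jae ∈ Legal.
(4): Gus ∉ Legal.
Only one committee left: Gus ∈ Strategy.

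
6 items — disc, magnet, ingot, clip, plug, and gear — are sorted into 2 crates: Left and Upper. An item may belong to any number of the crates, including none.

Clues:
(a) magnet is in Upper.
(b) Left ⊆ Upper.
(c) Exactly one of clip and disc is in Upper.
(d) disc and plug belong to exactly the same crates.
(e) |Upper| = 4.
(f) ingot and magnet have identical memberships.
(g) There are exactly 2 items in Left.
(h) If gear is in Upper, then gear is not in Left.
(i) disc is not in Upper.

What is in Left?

Left = {ingot, magnet}

From (a): magnet ∈ Upper.
From (i): disc ∉ Upper.
(b) contrapositive: disc ∉ Left.
(c) (exactly one): clip ∈ Upper.
(d): plug matches disc: plug ∉ Left.
(d): plug matches disc: plug ∉ Upper.
(e): only 4 candidates remain for Upper, so all are in.
(h): gear ∉ Left.
Suppose magnet ∉ Left: no assignment then satisfies all the clues, so magnet ∈ Left.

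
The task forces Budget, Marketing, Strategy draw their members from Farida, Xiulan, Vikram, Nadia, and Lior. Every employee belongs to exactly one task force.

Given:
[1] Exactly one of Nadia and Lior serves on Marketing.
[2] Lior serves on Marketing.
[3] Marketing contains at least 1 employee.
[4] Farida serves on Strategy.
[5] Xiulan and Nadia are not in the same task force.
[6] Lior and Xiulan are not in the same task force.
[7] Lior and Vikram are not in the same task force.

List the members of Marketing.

From (2): Lior ∈ Marketing.
From (4): Farida ∈ Strategy.
(1) (exactly one): Nadia ∉ Marketing.
(6): Xiulan ∉ Marketing.
(7): Vikram ∉ Marketing.

Marketing = {Lior}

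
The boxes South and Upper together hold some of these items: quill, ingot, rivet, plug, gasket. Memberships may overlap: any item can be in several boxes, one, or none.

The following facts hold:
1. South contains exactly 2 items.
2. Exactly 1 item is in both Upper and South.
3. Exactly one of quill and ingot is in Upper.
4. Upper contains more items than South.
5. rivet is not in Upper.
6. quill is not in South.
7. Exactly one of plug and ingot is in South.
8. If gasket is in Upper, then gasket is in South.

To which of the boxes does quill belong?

quill: Upper

From (5): rivet ∉ Upper.
From (6): quill ∉ South.
Suppose quill ∉ Upper: no assignment then satisfies all the clues, so quill ∈ Upper.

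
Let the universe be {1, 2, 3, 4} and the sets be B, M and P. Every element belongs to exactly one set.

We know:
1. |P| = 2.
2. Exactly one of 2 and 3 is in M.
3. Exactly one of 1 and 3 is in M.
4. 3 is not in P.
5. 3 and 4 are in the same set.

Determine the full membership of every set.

From (4): 3 ∉ P.
(5): 4 matches 3: 4 ∉ P.
(1): only 2 candidates remain for P, so all are in.
(2) (exactly one): 3 ∈ M.
(5): 4 matches 3: 4 ∉ B.
(5): 4 matches 3: 4 ∈ M.

B = {}; M = {3, 4}; P = {1, 2}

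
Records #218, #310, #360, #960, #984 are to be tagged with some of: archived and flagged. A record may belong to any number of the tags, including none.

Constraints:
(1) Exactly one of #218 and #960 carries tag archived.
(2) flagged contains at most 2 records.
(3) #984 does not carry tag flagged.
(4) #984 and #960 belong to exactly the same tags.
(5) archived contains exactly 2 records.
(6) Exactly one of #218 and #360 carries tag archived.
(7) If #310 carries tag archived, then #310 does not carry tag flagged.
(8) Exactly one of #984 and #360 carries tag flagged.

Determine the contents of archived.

archived = {#218, #310}

From (3): #984 ∉ flagged.
(4): #960 matches #984: #960 ∉ flagged.
(8) (exactly one): #360 ∈ flagged.
Suppose #218 ∉ archived: no assignment then satisfies all the clues, so #218 ∈ archived.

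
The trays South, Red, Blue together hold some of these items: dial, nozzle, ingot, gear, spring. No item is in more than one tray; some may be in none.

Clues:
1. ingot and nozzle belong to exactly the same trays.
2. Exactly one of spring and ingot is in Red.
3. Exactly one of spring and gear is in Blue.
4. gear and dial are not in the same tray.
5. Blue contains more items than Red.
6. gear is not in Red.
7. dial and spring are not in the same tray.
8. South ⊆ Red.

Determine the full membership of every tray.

South = {}; Red = {spring}; Blue = {gear, ingot, nozzle}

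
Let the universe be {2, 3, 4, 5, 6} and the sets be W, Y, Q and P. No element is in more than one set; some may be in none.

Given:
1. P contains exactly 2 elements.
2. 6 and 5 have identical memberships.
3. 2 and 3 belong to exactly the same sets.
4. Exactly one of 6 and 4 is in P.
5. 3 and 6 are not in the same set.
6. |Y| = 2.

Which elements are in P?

P = {5, 6}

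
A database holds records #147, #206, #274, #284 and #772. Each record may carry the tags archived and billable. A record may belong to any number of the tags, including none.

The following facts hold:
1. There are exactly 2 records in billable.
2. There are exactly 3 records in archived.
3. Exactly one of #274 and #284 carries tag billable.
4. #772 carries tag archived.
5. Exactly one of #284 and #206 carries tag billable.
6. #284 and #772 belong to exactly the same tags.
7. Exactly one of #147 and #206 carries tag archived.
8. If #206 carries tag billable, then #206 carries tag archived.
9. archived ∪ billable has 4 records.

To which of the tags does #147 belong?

#147: none

From (4): #772 ∈ archived.
(6): #284 matches #772: #284 ∈ archived.
Suppose #147 ∈ archived: no assignment then satisfies all the clues, so #147 ∉ archived.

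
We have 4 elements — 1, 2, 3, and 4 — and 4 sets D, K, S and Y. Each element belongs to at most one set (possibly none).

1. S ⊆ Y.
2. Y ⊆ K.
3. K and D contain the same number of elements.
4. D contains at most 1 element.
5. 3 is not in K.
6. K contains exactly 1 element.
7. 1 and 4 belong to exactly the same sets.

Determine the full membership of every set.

D = {3}; K = {2}; S = {}; Y = {}

From (5): 3 ∉ K.
(2) contrapositive: 3 ∉ Y.
(1) contrapositive: 3 ∉ S.
Suppose 1 ∈ D: no assignment then satisfies all the clues, so 1 ∉ D.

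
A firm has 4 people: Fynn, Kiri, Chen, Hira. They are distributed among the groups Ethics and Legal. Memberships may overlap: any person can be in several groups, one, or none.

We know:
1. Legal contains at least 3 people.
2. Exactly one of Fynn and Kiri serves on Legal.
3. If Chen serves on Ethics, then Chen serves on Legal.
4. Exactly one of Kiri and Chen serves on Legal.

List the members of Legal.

Legal = {Chen, Fynn, Hira}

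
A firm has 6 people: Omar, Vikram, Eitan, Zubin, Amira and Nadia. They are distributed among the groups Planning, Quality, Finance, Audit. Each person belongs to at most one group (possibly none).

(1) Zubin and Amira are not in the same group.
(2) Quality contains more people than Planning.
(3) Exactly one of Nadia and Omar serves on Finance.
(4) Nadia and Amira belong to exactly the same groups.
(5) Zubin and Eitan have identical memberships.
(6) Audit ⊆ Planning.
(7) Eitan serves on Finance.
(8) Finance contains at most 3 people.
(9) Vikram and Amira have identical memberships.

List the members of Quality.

Quality = {Amira, Nadia, Vikram}

From (7): Eitan ∈ Finance.
(5): Zubin matches Eitan: Zubin ∉ Planning.
(5): Zubin matches Eitan: Zubin ∉ Quality.
(5): Zubin matches Eitan: Zubin ∈ Finance.
(1): Amira ∉ Finance.
(4): Nadia matches Amira: Nadia ∉ Finance.
(9): Vikram matches Amira: Vikram ∉ Finance.
(3) (exactly one): Omar ∈ Finance.
Suppose Vikram ∉ Quality: no assignment then satisfies all the clues, so Vikram ∈ Quality.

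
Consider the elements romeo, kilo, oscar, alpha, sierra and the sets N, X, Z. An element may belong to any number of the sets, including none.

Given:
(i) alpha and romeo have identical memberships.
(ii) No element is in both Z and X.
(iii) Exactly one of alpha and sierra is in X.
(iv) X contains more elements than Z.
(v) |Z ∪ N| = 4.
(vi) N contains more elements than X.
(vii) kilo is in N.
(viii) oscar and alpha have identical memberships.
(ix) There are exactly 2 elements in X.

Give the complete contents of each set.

N = {alpha, kilo, oscar, romeo}; X = {kilo, sierra}; Z = {}

From (vii): kilo ∈ N.
Suppose romeo ∉ N: no assignment then satisfies all the clues, so romeo ∈ N.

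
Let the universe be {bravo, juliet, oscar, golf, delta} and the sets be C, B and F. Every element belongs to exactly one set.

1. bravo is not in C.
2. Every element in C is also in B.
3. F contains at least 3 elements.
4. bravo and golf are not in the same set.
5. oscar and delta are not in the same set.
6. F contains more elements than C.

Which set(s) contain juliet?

juliet: F

From (1): bravo ∉ C.
Suppose juliet ∈ C: no assignment then satisfies all the clues, so juliet ∉ C.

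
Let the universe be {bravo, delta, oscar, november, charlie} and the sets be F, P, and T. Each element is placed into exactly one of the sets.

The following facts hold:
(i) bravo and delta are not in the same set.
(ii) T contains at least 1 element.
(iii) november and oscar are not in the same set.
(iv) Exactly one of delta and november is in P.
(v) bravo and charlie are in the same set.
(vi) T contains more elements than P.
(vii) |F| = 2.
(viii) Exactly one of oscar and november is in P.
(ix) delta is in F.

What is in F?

F = {delta, oscar}

From (ix): delta ∈ F.
(i): bravo ∉ F.
(iv) (exactly one): november ∈ P.
(v): charlie matches bravo: charlie ∉ F.
(vii): only 2 candidates remain for F, so all are in.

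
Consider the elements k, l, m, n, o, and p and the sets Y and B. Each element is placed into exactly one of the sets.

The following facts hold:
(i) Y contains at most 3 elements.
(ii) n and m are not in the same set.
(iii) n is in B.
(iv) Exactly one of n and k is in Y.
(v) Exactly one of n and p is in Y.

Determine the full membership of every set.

From (iii): n ∈ B.
(ii): m ∉ B.
(iv) (exactly one): k ∈ Y.
(v) (exactly one): p ∈ Y.
Only one set left: m ∈ Y.
(i): Y already has 3, so the rest are out.
Only one set left: l ∈ B.
Only one set left: o ∈ B.

Y = {k, m, p}; B = {l, n, o}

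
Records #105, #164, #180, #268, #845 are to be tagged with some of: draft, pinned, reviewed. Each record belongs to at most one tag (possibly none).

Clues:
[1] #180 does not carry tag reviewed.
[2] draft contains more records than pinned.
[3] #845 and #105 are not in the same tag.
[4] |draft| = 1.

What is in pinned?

pinned = {}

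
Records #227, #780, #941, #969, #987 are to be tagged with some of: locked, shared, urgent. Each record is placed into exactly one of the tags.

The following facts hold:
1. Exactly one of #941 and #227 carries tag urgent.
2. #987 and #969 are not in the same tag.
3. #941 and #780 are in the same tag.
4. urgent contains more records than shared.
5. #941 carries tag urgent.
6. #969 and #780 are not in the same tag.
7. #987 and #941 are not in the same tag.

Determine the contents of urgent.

urgent = {#780, #941}

From (5): #941 ∈ urgent.
(1) (exactly one): #227 ∉ urgent.
(3): #780 matches #941: #780 ∉ locked.
(3): #780 matches #941: #780 ∉ shared.
(3): #780 matches #941: #780 ∈ urgent.
(6): #969 ∉ urgent.
(7): #987 ∉ urgent.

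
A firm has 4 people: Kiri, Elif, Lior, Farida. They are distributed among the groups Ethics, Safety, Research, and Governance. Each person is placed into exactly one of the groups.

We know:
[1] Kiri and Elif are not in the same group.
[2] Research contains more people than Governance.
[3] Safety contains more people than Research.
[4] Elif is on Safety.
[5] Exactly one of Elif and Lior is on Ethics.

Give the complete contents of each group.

Ethics = {Lior}; Safety = {Elif, Farida}; Research = {Kiri}; Governance = {}

From (4): Elif ∈ Safety.
(1): Kiri ∉ Safety.
(5) (exactly one): Lior ∈ Ethics.
Suppose Kiri ∈ Ethics: no assignment then satisfies all the clues, so Kiri ∉ Ethics.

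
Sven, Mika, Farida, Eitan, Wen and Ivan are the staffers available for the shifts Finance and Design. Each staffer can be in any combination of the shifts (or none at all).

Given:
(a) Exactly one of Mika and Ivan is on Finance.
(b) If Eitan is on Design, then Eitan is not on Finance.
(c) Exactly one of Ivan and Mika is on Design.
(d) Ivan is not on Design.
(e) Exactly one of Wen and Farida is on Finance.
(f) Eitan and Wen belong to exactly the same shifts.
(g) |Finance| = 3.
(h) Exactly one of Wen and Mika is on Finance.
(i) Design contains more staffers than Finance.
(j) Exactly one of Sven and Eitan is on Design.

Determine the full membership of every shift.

Finance = {Farida, Mika, Sven}; Design = {Eitan, Farida, Mika, Wen}

From (d): Ivan ∉ Design.
(c) (exactly one): Mika ∈ Design.
Suppose Sven ∉ Finance: no assignment then satisfies all the clues, so Sven ∈ Finance.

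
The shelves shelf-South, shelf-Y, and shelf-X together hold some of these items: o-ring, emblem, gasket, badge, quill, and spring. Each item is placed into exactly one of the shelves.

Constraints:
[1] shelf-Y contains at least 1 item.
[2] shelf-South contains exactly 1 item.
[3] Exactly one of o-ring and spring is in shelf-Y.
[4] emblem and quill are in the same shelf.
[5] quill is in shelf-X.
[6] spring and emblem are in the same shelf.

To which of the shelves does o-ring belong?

From (5): quill ∈ shelf-X.
(4): emblem matches quill: emblem ∉ shelf-South.
(4): emblem matches quill: emblem ∉ shelf-Y.
(4): emblem matches quill: emblem ∈ shelf-X.
(6): spring matches emblem: spring ∉ shelf-South.
(6): spring matches emblem: spring ∉ shelf-Y.
(6): spring matches emblem: spring ∈ shelf-X.
(3) (exactly one): o-ring ∈ shelf-Y.

o-ring: shelf-Y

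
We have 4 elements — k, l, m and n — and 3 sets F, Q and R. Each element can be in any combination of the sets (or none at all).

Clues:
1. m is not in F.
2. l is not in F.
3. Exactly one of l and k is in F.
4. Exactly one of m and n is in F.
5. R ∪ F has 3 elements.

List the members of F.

F = {k, n}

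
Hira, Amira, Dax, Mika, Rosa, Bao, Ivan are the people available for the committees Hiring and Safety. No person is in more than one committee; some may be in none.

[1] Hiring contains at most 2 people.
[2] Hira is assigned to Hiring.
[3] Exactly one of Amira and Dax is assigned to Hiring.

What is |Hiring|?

2

From (2): Hira ∈ Hiring.
Suppose Mika ∈ Hiring: no assignment then satisfies all the clues, so Mika ∉ Hiring.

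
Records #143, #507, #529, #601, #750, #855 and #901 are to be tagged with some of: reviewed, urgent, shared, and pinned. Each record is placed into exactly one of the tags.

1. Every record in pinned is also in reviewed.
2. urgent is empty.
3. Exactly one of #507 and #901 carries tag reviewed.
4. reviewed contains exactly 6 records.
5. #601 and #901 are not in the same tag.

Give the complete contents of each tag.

reviewed = {#143, #507, #529, #601, #750, #855}; urgent = {}; shared = {#901}; pinned = {}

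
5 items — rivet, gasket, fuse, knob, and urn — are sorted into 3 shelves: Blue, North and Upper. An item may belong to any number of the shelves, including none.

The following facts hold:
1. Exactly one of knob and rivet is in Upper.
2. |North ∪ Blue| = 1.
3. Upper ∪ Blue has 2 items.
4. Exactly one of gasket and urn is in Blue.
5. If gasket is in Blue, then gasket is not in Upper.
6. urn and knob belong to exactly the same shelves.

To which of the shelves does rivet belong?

rivet: Upper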